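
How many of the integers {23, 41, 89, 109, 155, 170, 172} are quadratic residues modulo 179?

3

(23/179) = -1 → non-residue.
(41/179) = -1 → non-residue.
(89/179) = +1 → QR.
(109/179) = -1 → non-residue.
(155/179) = +1 → QR.
(170/179) = -1 → non-residue.
(172/179) = +1 → QR.
Total quadratic residues among the 7: 3.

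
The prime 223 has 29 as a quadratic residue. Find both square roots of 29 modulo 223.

67, 156

Since 223 ≡ 3 (mod 4), a square root of 29 is 29^((223+1)/4) = 29^56 mod 223.
Repeated squaring: 29^2≡172, 29^4≡148, 29^8≡50, 29^16≡47, 29^32≡202 (mod 223).
29^56 = 29^(32+16+8) ≡ 156 (mod 223).
Check: 156² = 24336 ≡ 29 (mod 223). The two roots are 67 and 156.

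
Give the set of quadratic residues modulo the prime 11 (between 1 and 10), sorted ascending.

1 3 4 5 9

Square k = 1,…,5 (k and 11−k give the same square):
1²=1, 2²=4, 3²=9, 4²≡5, 5²≡3 (mod 11).
So the quadratic residues mod 11 are {1, 3, 4, 5, 9}.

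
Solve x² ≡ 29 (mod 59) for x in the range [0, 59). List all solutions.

Since 59 ≡ 3 (mod 4), a square root of 29 is 29^((59+1)/4) = 29^15 mod 59.
Repeated squaring: 29^2≡15, 29^4≡48, 29^8≡3 (mod 59).
29^15 = 29^(8+4+2+1) ≡ 41 (mod 59).
Check: 41² = 1681 ≡ 29 (mod 59). The two roots are 18 and 41.

18, 41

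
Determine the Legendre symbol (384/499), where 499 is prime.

Euler's criterion: (384/499) ≡ 384^249 (mod 499).
384^2 ≡ 251 (mod 499)
384^4 ≡ 127 (mod 499)
384^8 ≡ 161 (mod 499)
384^16 ≡ 472 (mod 499)
384^32 ≡ 230 (mod 499)
384^64 ≡ 6 (mod 499)
384^128 ≡ 36 (mod 499)
384^249 = 384^(128+64+32+16+8+1) ≡ 1 (mod 499).
Result is 1, so (384/499) = 1.

1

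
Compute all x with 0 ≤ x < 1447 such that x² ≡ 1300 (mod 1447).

266, 1181

Since 1447 ≡ 3 (mod 4), a square root of 1300 is 1300^((1447+1)/4) = 1300^362 mod 1447.
Repeated squaring: 1300^2≡1351, 1300^4≡534, 1300^8≡97, 1300^16≡727, 1300^32≡374, 1300^64≡964, 1300^128≡322, 1300^256≡947 (mod 1447).
1300^362 = 1300^(256+64+32+8+2) ≡ 266 (mod 1447).
Check: 266² = 70756 ≡ 1300 (mod 1447). The two roots are 266 and 1181.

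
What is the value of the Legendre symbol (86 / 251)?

1

Euler's criterion: (86/251) ≡ 86^125 (mod 251).
86^2 ≡ 117 (mod 251)
86^4 ≡ 135 (mod 251)
86^8 ≡ 153 (mod 251)
86^16 ≡ 66 (mod 251)
86^32 ≡ 89 (mod 251)
86^64 ≡ 140 (mod 251)
86^125 = 86^(64+32+16+8+4+1) ≡ 1 (mod 251).
Result is 1, so (86/251) = 1.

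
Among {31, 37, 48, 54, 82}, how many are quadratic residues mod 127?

(31/127) = +1 → QR.
(37/127) = +1 → QR.
(48/127) = -1 → non-residue.
(54/127) = -1 → non-residue.
(82/127) = +1 → QR.
Total quadratic residues among the 5: 3.

3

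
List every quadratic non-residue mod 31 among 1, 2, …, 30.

3,6,11,12,13,15,17,21,22,23,24,26,27,29,30

Square k = 1,…,15 (k and 31−k give the same square):
1²=1, 2²=4, 3²=9, 4²=16, 5²=25, 6²≡5, 7²≡18, 8²≡2, 9²≡19, 10²≡7, 11²≡28, 12²≡20, 13²≡14, 14²≡10, 15²≡8 (mod 31).
The residues are {1, 2, 4, 5, 7, 8, 9, 10, 14, 16, 18, 19, 20, 25, 28}; the non-residues are the remaining 15 nonzero classes.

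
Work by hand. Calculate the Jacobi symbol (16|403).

Pull out 2^4: since 403 ≡ 3 (mod 8), (2/403) = -1, so (2/403)^4 = +1.
Reached (1/403) = 1. Collecting the sign flips along the way, the symbol is +1.

1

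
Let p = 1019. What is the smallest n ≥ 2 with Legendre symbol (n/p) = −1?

(2/1019) = −1, so 2 is the smallest positive non-residue mod 1019.

2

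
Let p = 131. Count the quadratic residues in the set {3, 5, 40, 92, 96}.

(3/131) = +1 → QR.
(5/131) = +1 → QR.
(40/131) = -1 → non-residue.
(92/131) = -1 → non-residue.
(96/131) = -1 → non-residue.
Total quadratic residues among the 5: 2.

2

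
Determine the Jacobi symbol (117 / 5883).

Reciprocity: 117 ≡ 1 and 5883 ≡ 3 (mod 4), so (117/5883) = +(5883/117).
Reduce top mod 117: now compute (33/117).
Reciprocity: 33 ≡ 1 and 117 ≡ 1 (mod 4), so (33/117) = +(117/33).
Reduce top mod 33: now compute (18/33).
Pull out 2: since 33 ≡ 1 (mod 8), (2/33) = +1.
Reciprocity: 9 ≡ 1 and 33 ≡ 1 (mod 4), so (9/33) = +(33/9).
Reduce top mod 9: now compute (6/9).
Pull out 2: since 9 ≡ 1 (mod 8), (2/9) = +1.
Reciprocity: 3 ≡ 3 and 9 ≡ 1 (mod 4), so (3/9) = +(9/3).
Reduce top mod 3: now compute (0/3).
Top reduces to 0: gcd > 1, so the symbol is 0.

0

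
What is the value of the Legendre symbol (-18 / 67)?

1

Euler's criterion: (-18/67) ≡ 49^33 (mod 67).
49^2 ≡ 56 (mod 67)
49^4 ≡ 54 (mod 67)
49^8 ≡ 35 (mod 67)
49^16 ≡ 19 (mod 67)
49^32 ≡ 26 (mod 67)
49^33 = 49^(32+1) ≡ 1 (mod 67).
Result is 1, so (-18/67) = 1.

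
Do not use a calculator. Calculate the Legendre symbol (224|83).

-1

First reduce: 224 ≡ 58 (mod 83).
Pull out 2: since 83 ≡ 3 (mod 8), (2/83) = -1.
Reciprocity: 29 ≡ 1 and 83 ≡ 3 (mod 4), so (29/83) = +(83/29).
Reduce top mod 29: now compute (25/29).
Reciprocity: 25 ≡ 1 and 29 ≡ 1 (mod 4), so (25/29) = +(29/25).
Reduce top mod 25: now compute (4/25).
Pull out 2^2: since 25 ≡ 1 (mod 8), (2/25) = +1, so (2/25)^2 = +1.
Reached (1/25) = 1. Collecting the sign flips along the way, the symbol is -1.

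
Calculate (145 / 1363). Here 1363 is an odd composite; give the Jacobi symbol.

0

Reciprocity: 145 ≡ 1 and 1363 ≡ 3 (mod 4), so (145/1363) = +(1363/145).
Reduce top mod 145: now compute (58/145).
Pull out 2: since 145 ≡ 1 (mod 8), (2/145) = +1.
Reciprocity: 29 ≡ 1 and 145 ≡ 1 (mod 4), so (29/145) = +(145/29).
Reduce top mod 29: now compute (0/29).
Top reduces to 0: gcd > 1, so the symbol is 0.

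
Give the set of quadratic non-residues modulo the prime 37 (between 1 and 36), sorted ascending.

Square k = 1,…,18 (k and 37−k give the same square):
1²=1, 2²=4, 3²=9, 4²=16, 5²=25, 6²=36, 7²≡12, 8²≡27, 9²≡7, 10²≡26, 11²≡10, 12²≡33, 13²≡21, 14²≡11, 15²≡3, 16²≡34, 17²≡30, 18²≡28 (mod 37).
The residues are {1, 3, 4, 7, 9, 10, 11, 12, 16, 21, 25, 26, 27, 28, 30, 33, 34, 36}; the non-residues are the remaining 18 nonzero classes.

2, 5, 6, 8, 13, 14, 15, 17, 18, 19, 20, 22, 23, 24, 29, 31, 32, 35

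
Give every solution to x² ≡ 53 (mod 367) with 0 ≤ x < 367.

Since 367 ≡ 3 (mod 4), a square root of 53 is 53^((367+1)/4) = 53^92 mod 367.
Repeated squaring: 53^2≡240, 53^4≡348, 53^8≡361, 53^16≡36, 53^32≡195, 53^64≡224 (mod 367).
53^92 = 53^(64+16+8+4) ≡ 328 (mod 367).
Check: 328² = 107584 ≡ 53 (mod 367). The two roots are 39 and 328.

39, 328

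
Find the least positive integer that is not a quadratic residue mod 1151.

(2/1151) = +1, so 2 is a residue.
(3/1151) = +1, so 3 is a residue.
(4/1151) = +1, so 4 is a residue.
(5/1151) = +1, so 5 is a residue.
(6/1151) = +1, so 6 is a residue.
(7/1151) = +1, so 7 is a residue.
(8/1151) = +1, so 8 is a residue.
(9/1151) = +1, so 9 is a residue.
(10/1151) = +1, so 10 is a residue.
(11/1151) = +1, so 11 is a residue.
(12/1151) = +1, so 12 is a residue.
(13/1151) = −1, so 13 is the smallest positive non-residue mod 1151.

13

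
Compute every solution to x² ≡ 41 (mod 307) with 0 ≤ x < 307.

Since 307 ≡ 3 (mod 4), a square root of 41 is 41^((307+1)/4) = 41^77 mod 307.
Repeated squaring: 41^2≡146, 41^4≡133, 41^8≡190, 41^16≡181, 41^32≡219, 41^64≡69 (mod 307).
41^77 = 41^(64+8+4+1) ≡ 196 (mod 307).
Check: 196² = 38416 ≡ 41 (mod 307). The two roots are 111 and 196.

111, 196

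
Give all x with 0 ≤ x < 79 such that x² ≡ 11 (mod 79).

Since 79 ≡ 3 (mod 4), a square root of 11 is 11^((79+1)/4) = 11^20 mod 79.
Repeated squaring: 11^2≡42, 11^4≡26, 11^8≡44, 11^16≡40 (mod 79).
11^20 = 11^(16+4) ≡ 13 (mod 79).
Check: 13² = 169 ≡ 11 (mod 79). The two roots are 13 and 66.

13, 66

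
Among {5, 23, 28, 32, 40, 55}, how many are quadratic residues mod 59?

2

(5/59) = +1 → QR.
(23/59) = -1 → non-residue.
(28/59) = +1 → QR.
(32/59) = -1 → non-residue.
(40/59) = -1 → non-residue.
(55/59) = -1 → non-residue.
Total quadratic residues among the 6: 2.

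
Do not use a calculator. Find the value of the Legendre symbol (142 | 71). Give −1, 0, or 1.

0

First reduce: 142 ≡ 0 (mod 71).
Top reduces to 0: gcd > 1, so the symbol is 0.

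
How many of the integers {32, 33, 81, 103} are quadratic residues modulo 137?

(32/137) = +1 → QR.
(33/137) = -1 → non-residue.
(81/137) = +1 → QR.
(103/137) = +1 → QR.
Total quadratic residues among the 4: 3.

3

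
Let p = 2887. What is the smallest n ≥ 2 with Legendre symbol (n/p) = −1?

(2/2887) = +1, so 2 is a residue.
(3/2887) = −1, so 3 is the smallest positive non-residue mod 2887.

3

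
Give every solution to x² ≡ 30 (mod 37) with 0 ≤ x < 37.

37 ≡ 1 (mod 4), so we find a root by search.
Trying successive values, 17² = 289 ≡ 30 (mod 37). The other root is 37 − 17 = 20.

17, 20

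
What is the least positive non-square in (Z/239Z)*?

(2/239) = +1, so 2 is a residue.
(3/239) = +1, so 3 is a residue.
(4/239) = +1, so 4 is a residue.
(5/239) = +1, so 5 is a residue.
(6/239) = +1, so 6 is a residue.
(7/239) = −1, so 7 is the smallest positive non-residue mod 239.

7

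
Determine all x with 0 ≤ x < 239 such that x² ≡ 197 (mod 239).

Since 239 ≡ 3 (mod 4), a square root of 197 is 197^((239+1)/4) = 197^60 mod 239.
Repeated squaring: 197^2≡91, 197^4≡155, 197^8≡125, 197^16≡90, 197^32≡213 (mod 239).
197^60 = 197^(32+16+8+4) ≡ 83 (mod 239).
Check: 83² = 6889 ≡ 197 (mod 239). The two roots are 83 and 156.

83, 156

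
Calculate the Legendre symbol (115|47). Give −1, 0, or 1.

Euler's criterion: (115/47) ≡ 21^23 (mod 47).
21^2 ≡ 18 (mod 47)
21^4 ≡ 42 (mod 47)
21^8 ≡ 25 (mod 47)
21^16 ≡ 14 (mod 47)
21^23 = 21^(16+4+2+1) ≡ 1 (mod 47).
Result is 1, so (115/47) = 1.

1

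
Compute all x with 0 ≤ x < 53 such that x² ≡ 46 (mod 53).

53 ≡ 1 (mod 4), so we find a root by search.
Trying successive values, 24² = 576 ≡ 46 (mod 53). The other root is 53 − 24 = 29.

24, 29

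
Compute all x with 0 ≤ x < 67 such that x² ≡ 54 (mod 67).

Since 67 ≡ 3 (mod 4), a square root of 54 is 54^((67+1)/4) = 54^17 mod 67.
Repeated squaring: 54^2≡35, 54^4≡19, 54^8≡26, 54^16≡6 (mod 67).
54^17 = 54^(16+1) ≡ 56 (mod 67).
Check: 56² = 3136 ≡ 54 (mod 67). The two roots are 11 and 56.

11, 56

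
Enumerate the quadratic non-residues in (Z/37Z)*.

Square k = 1,…,18 (k and 37−k give the same square):
1²=1, 2²=4, 3²=9, 4²=16, 5²=25, 6²=36, 7²≡12, 8²≡27, 9²≡7, 10²≡26, 11²≡10, 12²≡33, 13²≡21, 14²≡11, 15²≡3, 16²≡34, 17²≡30, 18²≡28 (mod 37).
The residues are {1, 3, 4, 7, 9, 10, 11, 12, 16, 21, 25, 26, 27, 28, 30, 33, 34, 36}; the non-residues are the remaining 18 nonzero classes.

2, 5, 6, 8, 13, 14, 15, 17, 18, 19, 20, 22, 23, 24, 29, 31, 32, 35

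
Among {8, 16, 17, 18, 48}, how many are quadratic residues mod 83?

3

(8/83) = -1 → non-residue.
(16/83) = +1 → QR.
(17/83) = +1 → QR.
(18/83) = -1 → non-residue.
(48/83) = +1 → QR.
Total quadratic residues among the 5: 3.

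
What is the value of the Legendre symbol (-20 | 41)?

1

First reduce: -20 ≡ 21 (mod 41).
Reciprocity: 21 ≡ 1 and 41 ≡ 1 (mod 4), so (21/41) = +(41/21).
Reduce top mod 21: now compute (20/21).
Pull out 2^2: since 21 ≡ 5 (mod 8), (2/21) = -1, so (2/21)^2 = +1.
Reciprocity: 5 ≡ 1 and 21 ≡ 1 (mod 4), so (5/21) = +(21/5).
Reduce top mod 5: now compute (1/5).
Reached (1/5) = 1. Collecting the sign flips along the way, the symbol is +1.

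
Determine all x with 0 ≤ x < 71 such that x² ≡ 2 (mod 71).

Since 71 ≡ 3 (mod 4), a square root of 2 is 2^((71+1)/4) = 2^18 mod 71.
Repeated squaring: 2^2≡4, 2^4≡16, 2^8≡43, 2^16≡3 (mod 71).
2^18 = 2^(16+2) ≡ 12 (mod 71).
Check: 12² = 144 ≡ 2 (mod 71). The two roots are 12 and 59.

12, 59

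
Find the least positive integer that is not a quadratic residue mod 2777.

3

(2/2777) = +1, so 2 is a residue.
(3/2777) = −1, so 3 is the smallest positive non-residue mod 2777.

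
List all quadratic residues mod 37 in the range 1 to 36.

Square k = 1,…,18 (k and 37−k give the same square):
1²=1, 2²=4, 3²=9, 4²=16, 5²=25, 6²=36, 7²≡12, 8²≡27, 9²≡7, 10²≡26, 11²≡10, 12²≡33, 13²≡21, 14²≡11, 15²≡3, 16²≡34, 17²≡30, 18²≡28 (mod 37).
So the quadratic residues mod 37 are {1, 3, 4, 7, 9, 10, 11, 12, 16, 21, 25, 26, 27, 28, 30, 33, 34, 36}.

1,3,4,7,9,10,11,12,16,21,25,26,27,28,30,33,34,36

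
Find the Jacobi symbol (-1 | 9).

1

First reduce: -1 ≡ 8 (mod 9).
Pull out 2^3: since 9 ≡ 1 (mod 8), (2/9) = +1, so (2/9)^3 = +1.
Reached (1/9) = 1. Collecting the sign flips along the way, the symbol is +1.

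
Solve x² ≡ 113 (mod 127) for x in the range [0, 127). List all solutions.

Since 127 ≡ 3 (mod 4), a square root of 113 is 113^((127+1)/4) = 113^32 mod 127.
Repeated squaring: 113^2≡69, 113^4≡62, 113^8≡34, 113^16≡13, 113^32≡42 (mod 127).
113^32 = 113^(32) ≡ 42 (mod 127).
Check: 42² = 1764 ≡ 113 (mod 127). The two roots are 42 and 85.

42, 85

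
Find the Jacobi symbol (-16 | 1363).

First reduce: -16 ≡ 1347 (mod 1363).
Reciprocity: 1347 ≡ 3 and 1363 ≡ 3 (mod 4), so (1347/1363) = −(1363/1347).
Reduce top mod 1347: now compute (16/1347).
Pull out 2^4: since 1347 ≡ 3 (mod 8), (2/1347) = -1, so (2/1347)^4 = +1.
Reached (1/1347) = 1. Collecting the sign flips along the way, the symbol is -1.

-1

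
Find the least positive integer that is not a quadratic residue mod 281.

(2/281) = +1, so 2 is a residue.
(3/281) = −1, so 3 is the smallest positive non-residue mod 281.

3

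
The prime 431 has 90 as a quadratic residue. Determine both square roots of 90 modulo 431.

Since 431 ≡ 3 (mod 4), a square root of 90 is 90^((431+1)/4) = 90^108 mod 431.
Repeated squaring: 90^2≡342, 90^4≡163, 90^8≡278, 90^16≡135, 90^32≡123, 90^64≡44 (mod 431).
90^108 = 90^(64+32+8+4) ≡ 368 (mod 431).
Check: 368² = 135424 ≡ 90 (mod 431). The two roots are 63 and 368.

63, 368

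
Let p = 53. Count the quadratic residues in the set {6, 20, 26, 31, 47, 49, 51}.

3

(6/53) = +1 → QR.
(20/53) = -1 → non-residue.
(26/53) = -1 → non-residue.
(31/53) = -1 → non-residue.
(47/53) = +1 → QR.
(49/53) = +1 → QR.
(51/53) = -1 → non-residue.
Total quadratic residues among the 7: 3.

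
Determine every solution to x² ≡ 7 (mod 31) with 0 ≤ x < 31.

10, 21

Since 31 ≡ 3 (mod 4), a square root of 7 is 7^((31+1)/4) = 7^8 mod 31.
Repeated squaring: 7^2≡18, 7^4≡14, 7^8≡10 (mod 31).
7^8 = 7^(8) ≡ 10 (mod 31).
Check: 10² = 100 ≡ 7 (mod 31). The two roots are 10 and 21.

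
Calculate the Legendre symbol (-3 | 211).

First reduce: -3 ≡ 208 (mod 211).
Pull out 2^4: since 211 ≡ 3 (mod 8), (2/211) = -1, so (2/211)^4 = +1.
Reciprocity: 13 ≡ 1 and 211 ≡ 3 (mod 4), so (13/211) = +(211/13).
Reduce top mod 13: now compute (3/13).
Reciprocity: 3 ≡ 3 and 13 ≡ 1 (mod 4), so (3/13) = +(13/3).
Reduce top mod 3: now compute (1/3).
Reached (1/3) = 1. Collecting the sign flips along the way, the symbol is +1.

1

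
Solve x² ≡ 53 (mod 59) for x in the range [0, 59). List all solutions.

17, 42

Since 59 ≡ 3 (mod 4), a square root of 53 is 53^((59+1)/4) = 53^15 mod 59.
Repeated squaring: 53^2≡36, 53^4≡57, 53^8≡4 (mod 59).
53^15 = 53^(8+4+2+1) ≡ 17 (mod 59).
Check: 17² = 289 ≡ 53 (mod 59). The two roots are 17 and 42.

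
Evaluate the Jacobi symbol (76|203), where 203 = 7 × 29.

1

Pull out 2^2: since 203 ≡ 3 (mod 8), (2/203) = -1, so (2/203)^2 = +1.
Reciprocity: 19 ≡ 3 and 203 ≡ 3 (mod 4), so (19/203) = −(203/19).
Reduce top mod 19: now compute (13/19).
Reciprocity: 13 ≡ 1 and 19 ≡ 3 (mod 4), so (13/19) = +(19/13).
Reduce top mod 13: now compute (6/13).
Pull out 2: since 13 ≡ 5 (mod 8), (2/13) = -1.
Reciprocity: 3 ≡ 3 and 13 ≡ 1 (mod 4), so (3/13) = +(13/3).
Reduce top mod 3: now compute (1/3).
Reached (1/3) = 1. Collecting the sign flips along the way, the symbol is +1.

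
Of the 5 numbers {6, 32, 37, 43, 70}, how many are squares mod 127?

(6/127) = -1 → non-residue.
(32/127) = +1 → QR.
(37/127) = +1 → QR.
(43/127) = -1 → non-residue.
(70/127) = +1 → QR.
Total quadratic residues among the 5: 3.

3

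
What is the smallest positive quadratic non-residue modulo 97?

(2/97) = +1, so 2 is a residue.
(3/97) = +1, so 3 is a residue.
(4/97) = +1, so 4 is a residue.
(5/97) = −1, so 5 is the smallest positive non-residue mod 97.

5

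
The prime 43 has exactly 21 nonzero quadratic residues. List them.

Square k = 1,…,21 (k and 43−k give the same square):
1²=1, 2²=4, 3²=9, 4²=16, 5²=25, 6²=36, 7²≡6, 8²≡21, 9²≡38, 10²≡14, 11²≡35, 12²≡15, 13²≡40, 14²≡24, 15²≡10, 16²≡41, 17²≡31, 18²≡23, 19²≡17, 20²≡13, 21²≡11 (mod 43).
So the quadratic residues mod 43 are {1, 4, 6, 9, 10, 11, 13, 14, 15, 16, 17, 21, 23, 24, 25, 31, 35, 36, 38, 40, 41}.

1 4 6 9 10 11 13 14 15 16 17 21 23 24 25 31 35 36 38 40 41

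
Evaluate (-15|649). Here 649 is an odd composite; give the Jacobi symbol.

1

First reduce: -15 ≡ 634 (mod 649).
Pull out 2: since 649 ≡ 1 (mod 8), (2/649) = +1.
Reciprocity: 317 ≡ 1 and 649 ≡ 1 (mod 4), so (317/649) = +(649/317).
Reduce top mod 317: now compute (15/317).
Reciprocity: 15 ≡ 3 and 317 ≡ 1 (mod 4), so (15/317) = +(317/15).
Reduce top mod 15: now compute (2/15).
Pull out 2: since 15 ≡ 7 (mod 8), (2/15) = +1.
Reached (1/15) = 1. Collecting the sign flips along the way, the symbol is +1.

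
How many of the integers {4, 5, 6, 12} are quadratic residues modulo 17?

(4/17) = +1 → QR.
(5/17) = -1 → non-residue.
(6/17) = -1 → non-residue.
(12/17) = -1 → non-residue.
Total quadratic residues among the 4: 1.

1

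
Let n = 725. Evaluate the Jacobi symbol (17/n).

-1

Reciprocity: 17 ≡ 1 and 725 ≡ 1 (mod 4), so (17/725) = +(725/17).
Reduce top mod 17: now compute (11/17).
Reciprocity: 11 ≡ 3 and 17 ≡ 1 (mod 4), so (11/17) = +(17/11).
Reduce top mod 11: now compute (6/11).
Pull out 2: since 11 ≡ 3 (mod 8), (2/11) = -1.
Reciprocity: 3 ≡ 3 and 11 ≡ 3 (mod 4), so (3/11) = −(11/3).
Reduce top mod 3: now compute (2/3).
Pull out 2: since 3 ≡ 3 (mod 8), (2/3) = -1.
Reached (1/3) = 1. Collecting the sign flips along the way, the symbol is -1.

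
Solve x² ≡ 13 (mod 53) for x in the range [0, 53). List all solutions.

53 ≡ 1 (mod 4), so we find a root by search.
Trying successive values, 15² = 225 ≡ 13 (mod 53). The other root is 53 − 15 = 38.

15, 38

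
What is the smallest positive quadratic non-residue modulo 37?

(2/37) = −1, so 2 is the smallest positive non-residue mod 37.

2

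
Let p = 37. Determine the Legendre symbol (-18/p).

First reduce: -18 ≡ 19 (mod 37).
Reciprocity: 19 ≡ 3 and 37 ≡ 1 (mod 4), so (19/37) = +(37/19).
Reduce top mod 19: now compute (18/19).
Pull out 2: since 19 ≡ 3 (mod 8), (2/19) = -1.
Reciprocity: 9 ≡ 1 and 19 ≡ 3 (mod 4), so (9/19) = +(19/9).
Reduce top mod 9: now compute (1/9).
Reached (1/9) = 1. Collecting the sign flips along the way, the symbol is -1.

-1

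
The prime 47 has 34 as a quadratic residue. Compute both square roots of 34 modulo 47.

Since 47 ≡ 3 (mod 4), a square root of 34 is 34^((47+1)/4) = 34^12 mod 47.
Repeated squaring: 34^2≡28, 34^4≡32, 34^8≡37 (mod 47).
34^12 = 34^(8+4) ≡ 9 (mod 47).
Check: 9² = 81 ≡ 34 (mod 47). The two roots are 9 and 38.

9, 38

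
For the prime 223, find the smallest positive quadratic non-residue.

(2/223) = +1, so 2 is a residue.
(3/223) = −1, so 3 is the smallest positive non-residue mod 223.

3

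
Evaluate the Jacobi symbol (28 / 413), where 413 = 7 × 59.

Pull out 2^2: since 413 ≡ 5 (mod 8), (2/413) = -1, so (2/413)^2 = +1.
Reciprocity: 7 ≡ 3 and 413 ≡ 1 (mod 4), so (7/413) = +(413/7).
Reduce top mod 7: now compute (0/7).
Top reduces to 0: gcd > 1, so the symbol is 0.

0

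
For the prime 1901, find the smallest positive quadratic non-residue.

2

(2/1901) = −1, so 2 is the smallest positive non-residue mod 1901.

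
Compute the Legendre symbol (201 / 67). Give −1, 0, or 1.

First reduce: 201 ≡ 0 (mod 67).
Top reduces to 0: gcd > 1, so the symbol is 0.

0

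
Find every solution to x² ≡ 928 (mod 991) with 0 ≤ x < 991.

Since 991 ≡ 3 (mod 4), a square root of 928 is 928^((991+1)/4) = 928^248 mod 991.
Repeated squaring: 928^2≡5, 928^4≡25, 928^8≡625, 928^16≡171, 928^32≡502, 928^64≡290, 928^128≡856 (mod 991).
928^248 = 928^(128+64+32+16+8) ≡ 267 (mod 991).
Check: 267² = 71289 ≡ 928 (mod 991). The two roots are 267 and 724.

267, 724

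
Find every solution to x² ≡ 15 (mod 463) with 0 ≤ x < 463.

Since 463 ≡ 3 (mod 4), a square root of 15 is 15^((463+1)/4) = 15^116 mod 463.
Repeated squaring: 15^2≡225, 15^4≡158, 15^8≡425, 15^16≡55, 15^32≡247, 15^64≡356 (mod 463).
15^116 = 15^(64+32+16+4) ≡ 362 (mod 463).
Check: 362² = 131044 ≡ 15 (mod 463). The two roots are 101 and 362.

101, 362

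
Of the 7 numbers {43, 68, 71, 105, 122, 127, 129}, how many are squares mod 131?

3

(43/131) = +1 → QR.
(68/131) = -1 → non-residue.
(71/131) = -1 → non-residue.
(105/131) = +1 → QR.
(122/131) = -1 → non-residue.
(127/131) = -1 → non-residue.
(129/131) = +1 → QR.
Total quadratic residues among the 7: 3.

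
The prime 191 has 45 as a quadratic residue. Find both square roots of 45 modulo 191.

42, 149

Since 191 ≡ 3 (mod 4), a square root of 45 is 45^((191+1)/4) = 45^48 mod 191.
Repeated squaring: 45^2≡115, 45^4≡46, 45^8≡15, 45^16≡34, 45^32≡10 (mod 191).
45^48 = 45^(32+16) ≡ 149 (mod 191).
Check: 149² = 22201 ≡ 45 (mod 191). The two roots are 42 and 149.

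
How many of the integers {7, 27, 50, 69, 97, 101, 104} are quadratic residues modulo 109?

(7/109) = +1 → QR.
(27/109) = +1 → QR.
(50/109) = -1 → non-residue.
(69/109) = -1 → non-residue.
(97/109) = +1 → QR.
(101/109) = -1 → non-residue.
(104/109) = +1 → QR.
Total quadratic residues among the 7: 4.

4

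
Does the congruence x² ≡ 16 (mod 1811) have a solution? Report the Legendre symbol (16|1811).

1

Pull out 2^4: since 1811 ≡ 3 (mod 8), (2/1811) = -1, so (2/1811)^4 = +1.
Reached (1/1811) = 1. Collecting the sign flips along the way, the symbol is +1.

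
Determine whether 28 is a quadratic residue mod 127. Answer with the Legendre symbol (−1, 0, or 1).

Pull out 2^2: since 127 ≡ 7 (mod 8), (2/127) = +1, so (2/127)^2 = +1.
Reciprocity: 7 ≡ 3 and 127 ≡ 3 (mod 4), so (7/127) = −(127/7).
Reduce top mod 7: now compute (1/7).
Reached (1/7) = 1. Collecting the sign flips along the way, the symbol is -1.

-1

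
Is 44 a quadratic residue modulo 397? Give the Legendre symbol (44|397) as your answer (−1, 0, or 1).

1

Euler's criterion: (44/397) ≡ 44^198 (mod 397).
44^2 ≡ 348 (mod 397)
44^4 ≡ 19 (mod 397)
44^8 ≡ 361 (mod 397)
44^16 ≡ 105 (mod 397)
44^32 ≡ 306 (mod 397)
44^64 ≡ 341 (mod 397)
44^128 ≡ 357 (mod 397)
44^198 = 44^(128+64+4+2) ≡ 1 (mod 397).
Result is 1, so (44/397) = 1.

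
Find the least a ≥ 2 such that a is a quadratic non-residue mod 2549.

2

(2/2549) = −1, so 2 is the smallest positive non-residue mod 2549.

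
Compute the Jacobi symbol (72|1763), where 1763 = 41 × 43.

-1

Pull out 2^3: since 1763 ≡ 3 (mod 8), (2/1763) = -1, so (2/1763)^3 = -1.
Reciprocity: 9 ≡ 1 and 1763 ≡ 3 (mod 4), so (9/1763) = +(1763/9).
Reduce top mod 9: now compute (8/9).
Pull out 2^3: since 9 ≡ 1 (mod 8), (2/9) = +1, so (2/9)^3 = +1.
Reached (1/9) = 1. Collecting the sign flips along the way, the symbol is -1.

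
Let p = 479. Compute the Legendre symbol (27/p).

Reciprocity: 27 ≡ 3 and 479 ≡ 3 (mod 4), so (27/479) = −(479/27).
Reduce top mod 27: now compute (20/27).
Pull out 2^2: since 27 ≡ 3 (mod 8), (2/27) = -1, so (2/27)^2 = +1.
Reciprocity: 5 ≡ 1 and 27 ≡ 3 (mod 4), so (5/27) = +(27/5).
Reduce top mod 5: now compute (2/5).
Pull out 2: since 5 ≡ 5 (mod 8), (2/5) = -1.
Reached (1/5) = 1. Collecting the sign flips along the way, the symbol is +1.

1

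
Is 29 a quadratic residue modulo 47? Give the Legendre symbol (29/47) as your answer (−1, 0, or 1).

Reciprocity: 29 ≡ 1 and 47 ≡ 3 (mod 4), so (29/47) = +(47/29).
Reduce top mod 29: now compute (18/29).
Pull out 2: since 29 ≡ 5 (mod 8), (2/29) = -1.
Reciprocity: 9 ≡ 1 and 29 ≡ 1 (mod 4), so (9/29) = +(29/9).
Reduce top mod 9: now compute (2/9).
Pull out 2: since 9 ≡ 1 (mod 8), (2/9) = +1.
Reached (1/9) = 1. Collecting the sign flips along the way, the symbol is -1.

-1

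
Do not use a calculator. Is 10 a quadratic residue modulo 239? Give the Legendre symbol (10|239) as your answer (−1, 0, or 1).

Pull out 2: since 239 ≡ 7 (mod 8), (2/239) = +1.
Reciprocity: 5 ≡ 1 and 239 ≡ 3 (mod 4), so (5/239) = +(239/5).
Reduce top mod 5: now compute (4/5).
Pull out 2^2: since 5 ≡ 5 (mod 8), (2/5) = -1, so (2/5)^2 = +1.
Reached (1/5) = 1. Collecting the sign flips along the way, the symbol is +1.

1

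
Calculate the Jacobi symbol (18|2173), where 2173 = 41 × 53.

-1

Pull out 2: since 2173 ≡ 5 (mod 8), (2/2173) = -1.
Reciprocity: 9 ≡ 1 and 2173 ≡ 1 (mod 4), so (9/2173) = +(2173/9).
Reduce top mod 9: now compute (4/9).
Pull out 2^2: since 9 ≡ 1 (mod 8), (2/9) = +1, so (2/9)^2 = +1.
Reached (1/9) = 1. Collecting the sign flips along the way, the symbol is -1.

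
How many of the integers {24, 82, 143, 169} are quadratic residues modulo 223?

(24/223) = -1 → non-residue.
(82/223) = +1 → QR.
(143/223) = +1 → QR.
(169/223) = +1 → QR.
Total quadratic residues among the 4: 3.

3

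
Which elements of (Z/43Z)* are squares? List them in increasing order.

Square k = 1,…,21 (k and 43−k give the same square):
1²=1, 2²=4, 3²=9, 4²=16, 5²=25, 6²=36, 7²≡6, 8²≡21, 9²≡38, 10²≡14, 11²≡35, 12²≡15, 13²≡40, 14²≡24, 15²≡10, 16²≡41, 17²≡31, 18²≡23, 19²≡17, 20²≡13, 21²≡11 (mod 43).
So the quadratic residues mod 43 are {1, 4, 6, 9, 10, 11, 13, 14, 15, 16, 17, 21, 23, 24, 25, 31, 35, 36, 38, 40, 41}.

1 4 6 9 10 11 13 14 15 16 17 21 23 24 25 31 35 36 38 40 41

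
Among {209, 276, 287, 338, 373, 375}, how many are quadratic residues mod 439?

(209/439) = +1 → QR.
(276/439) = +1 → QR.
(287/439) = -1 → non-residue.
(338/439) = +1 → QR.
(373/439) = +1 → QR.
(375/439) = -1 → non-residue.
Total quadratic residues among the 6: 4.

4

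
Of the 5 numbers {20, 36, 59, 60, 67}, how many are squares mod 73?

(20/73) = -1 → non-residue.
(36/73) = +1 → QR.
(59/73) = -1 → non-residue.
(60/73) = -1 → non-residue.
(67/73) = +1 → QR.
Total quadratic residues among the 5: 2.

2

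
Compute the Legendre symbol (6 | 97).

1

Pull out 2: since 97 ≡ 1 (mod 8), (2/97) = +1.
Reciprocity: 3 ≡ 3 and 97 ≡ 1 (mod 4), so (3/97) = +(97/3).
Reduce top mod 3: now compute (1/3).
Reached (1/3) = 1. Collecting the sign flips along the way, the symbol is +1.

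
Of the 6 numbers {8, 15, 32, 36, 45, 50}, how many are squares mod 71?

(8/71) = +1 → QR.
(15/71) = +1 → QR.
(32/71) = +1 → QR.
(36/71) = +1 → QR.
(45/71) = +1 → QR.
(50/71) = +1 → QR.
Total quadratic residues among the 6: 6.

6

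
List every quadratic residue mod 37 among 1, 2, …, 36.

Square k = 1,…,18 (k and 37−k give the same square):
1²=1, 2²=4, 3²=9, 4²=16, 5²=25, 6²=36, 7²≡12, 8²≡27, 9²≡7, 10²≡26, 11²≡10, 12²≡33, 13²≡21, 14²≡11, 15²≡3, 16²≡34, 17²≡30, 18²≡28 (mod 37).
So the quadratic residues mod 37 are {1, 3, 4, 7, 9, 10, 11, 12, 16, 21, 25, 26, 27, 28, 30, 33, 34, 36}.

1 3 4 7 9 10 11 12 16 21 25 26 27 28 30 33 34 36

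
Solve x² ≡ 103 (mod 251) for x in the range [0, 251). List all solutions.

Since 251 ≡ 3 (mod 4), a square root of 103 is 103^((251+1)/4) = 103^63 mod 251.
Repeated squaring: 103^2≡67, 103^4≡222, 103^8≡88, 103^16≡214, 103^32≡114 (mod 251).
103^63 = 103^(32+16+8+4+2+1) ≡ 75 (mod 251).
Check: 75² = 5625 ≡ 103 (mod 251). The two roots are 75 and 176.

75, 176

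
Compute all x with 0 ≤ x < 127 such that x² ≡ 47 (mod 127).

38, 89

Since 127 ≡ 3 (mod 4), a square root of 47 is 47^((127+1)/4) = 47^32 mod 127.
Repeated squaring: 47^2≡50, 47^4≡87, 47^8≡76, 47^16≡61, 47^32≡38 (mod 127).
47^32 = 47^(32) ≡ 38 (mod 127).
Check: 38² = 1444 ≡ 47 (mod 127). The two roots are 38 and 89.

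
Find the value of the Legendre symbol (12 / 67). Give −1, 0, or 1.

-1

Pull out 2^2: since 67 ≡ 3 (mod 8), (2/67) = -1, so (2/67)^2 = +1.
Reciprocity: 3 ≡ 3 and 67 ≡ 3 (mod 4), so (3/67) = −(67/3).
Reduce top mod 3: now compute (1/3).
Reached (1/3) = 1. Collecting the sign flips along the way, the symbol is -1.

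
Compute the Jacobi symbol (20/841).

Pull out 2^2: since 841 ≡ 1 (mod 8), (2/841) = +1, so (2/841)^2 = +1.
Reciprocity: 5 ≡ 1 and 841 ≡ 1 (mod 4), so (5/841) = +(841/5).
Reduce top mod 5: now compute (1/5).
Reached (1/5) = 1. Collecting the sign flips along the way, the symbol is +1.

1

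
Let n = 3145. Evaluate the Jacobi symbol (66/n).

-1

Pull out 2: since 3145 ≡ 1 (mod 8), (2/3145) = +1.
Reciprocity: 33 ≡ 1 and 3145 ≡ 1 (mod 4), so (33/3145) = +(3145/33).
Reduce top mod 33: now compute (10/33).
Pull out 2: since 33 ≡ 1 (mod 8), (2/33) = +1.
Reciprocity: 5 ≡ 1 and 33 ≡ 1 (mod 4), so (5/33) = +(33/5).
Reduce top mod 5: now compute (3/5).
Reciprocity: 3 ≡ 3 and 5 ≡ 1 (mod 4), so (3/5) = +(5/3).
Reduce top mod 3: now compute (2/3).
Pull out 2: since 3 ≡ 3 (mod 8), (2/3) = -1.
Reached (1/3) = 1. Collecting the sign flips along the way, the symbol is -1.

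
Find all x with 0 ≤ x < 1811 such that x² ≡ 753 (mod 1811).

Since 1811 ≡ 3 (mod 4), a square root of 753 is 753^((1811+1)/4) = 753^453 mod 1811.
Repeated squaring: 753^2≡166, 753^4≡391, 753^8≡757, 753^16≡773, 753^32≡1710, 753^64≡1146, 753^128≡341, 753^256≡377 (mod 1811).
753^453 = 753^(256+128+64+4+1) ≡ 246 (mod 1811).
Check: 246² = 60516 ≡ 753 (mod 1811). The two roots are 246 and 1565.

246, 1565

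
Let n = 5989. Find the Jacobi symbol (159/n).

0

Reciprocity: 159 ≡ 3 and 5989 ≡ 1 (mod 4), so (159/5989) = +(5989/159).
Reduce top mod 159: now compute (106/159).
Pull out 2: since 159 ≡ 7 (mod 8), (2/159) = +1.
Reciprocity: 53 ≡ 1 and 159 ≡ 3 (mod 4), so (53/159) = +(159/53).
Reduce top mod 53: now compute (0/53).
Top reduces to 0: gcd > 1, so the symbol is 0.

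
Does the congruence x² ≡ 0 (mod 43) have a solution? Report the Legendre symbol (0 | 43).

0

Top reduces to 0: gcd > 1, so the symbol is 0.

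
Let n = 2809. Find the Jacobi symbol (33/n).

1

Reciprocity: 33 ≡ 1 and 2809 ≡ 1 (mod 4), so (33/2809) = +(2809/33).
Reduce top mod 33: now compute (4/33).
Pull out 2^2: since 33 ≡ 1 (mod 8), (2/33) = +1, so (2/33)^2 = +1.
Reached (1/33) = 1. Collecting the sign flips along the way, the symbol is +1.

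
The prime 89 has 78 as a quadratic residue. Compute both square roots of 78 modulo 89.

16, 73

89 ≡ 1 (mod 4), so we find a root by search.
Trying successive values, 16² = 256 ≡ 78 (mod 89). The other root is 89 − 16 = 73.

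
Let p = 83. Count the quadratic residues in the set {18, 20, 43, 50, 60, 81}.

1

(18/83) = -1 → non-residue.
(20/83) = -1 → non-residue.
(43/83) = -1 → non-residue.
(50/83) = -1 → non-residue.
(60/83) = -1 → non-residue.
(81/83) = +1 → QR.
Total quadratic residues among the 6: 1.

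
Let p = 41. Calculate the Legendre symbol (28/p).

-1

Pull out 2^2: since 41 ≡ 1 (mod 8), (2/41) = +1, so (2/41)^2 = +1.
Reciprocity: 7 ≡ 3 and 41 ≡ 1 (mod 4), so (7/41) = +(41/7).
Reduce top mod 7: now compute (6/7).
Pull out 2: since 7 ≡ 7 (mod 8), (2/7) = +1.
Reciprocity: 3 ≡ 3 and 7 ≡ 3 (mod 4), so (3/7) = −(7/3).
Reduce top mod 3: now compute (1/3).
Reached (1/3) = 1. Collecting the sign flips along the way, the symbol is -1.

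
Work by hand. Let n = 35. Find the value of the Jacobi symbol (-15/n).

First reduce: -15 ≡ 20 (mod 35).
Pull out 2^2: since 35 ≡ 3 (mod 8), (2/35) = -1, so (2/35)^2 = +1.
Reciprocity: 5 ≡ 1 and 35 ≡ 3 (mod 4), so (5/35) = +(35/5).
Reduce top mod 5: now compute (0/5).
Top reduces to 0: gcd > 1, so the symbol is 0.

0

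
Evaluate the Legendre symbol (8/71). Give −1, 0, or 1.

Pull out 2^3: since 71 ≡ 7 (mod 8), (2/71) = +1, so (2/71)^3 = +1.
Reached (1/71) = 1. Collecting the sign flips along the way, the symbol is +1.

1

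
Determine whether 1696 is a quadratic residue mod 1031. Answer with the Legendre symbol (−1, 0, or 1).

1

Euler's criterion: (1696/1031) ≡ 665^515 (mod 1031).
665^2 ≡ 957 (mod 1031)
665^4 ≡ 321 (mod 1031)
665^8 ≡ 972 (mod 1031)
665^16 ≡ 388 (mod 1031)
665^32 ≡ 18 (mod 1031)
665^64 ≡ 324 (mod 1031)
665^128 ≡ 845 (mod 1031)
665^256 ≡ 573 (mod 1031)
665^512 ≡ 471 (mod 1031)
665^515 = 665^(512+2+1) ≡ 1 (mod 1031).
Result is 1, so (1696/1031) = 1.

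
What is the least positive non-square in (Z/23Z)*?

5

(2/23) = +1, so 2 is a residue.
(3/23) = +1, so 3 is a residue.
(4/23) = +1, so 4 is a residue.
(5/23) = −1, so 5 is the smallest positive non-residue mod 23.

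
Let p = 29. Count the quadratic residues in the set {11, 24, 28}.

2

(11/29) = -1 → non-residue.
(24/29) = +1 → QR.
(28/29) = +1 → QR.
Total quadratic residues among the 3: 2.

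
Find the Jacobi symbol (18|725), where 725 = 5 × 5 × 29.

Pull out 2: since 725 ≡ 5 (mod 8), (2/725) = -1.
Reciprocity: 9 ≡ 1 and 725 ≡ 1 (mod 4), so (9/725) = +(725/9).
Reduce top mod 9: now compute (5/9).
Reciprocity: 5 ≡ 1 and 9 ≡ 1 (mod 4), so (5/9) = +(9/5).
Reduce top mod 5: now compute (4/5).
Pull out 2^2: since 5 ≡ 5 (mod 8), (2/5) = -1, so (2/5)^2 = +1.
Reached (1/5) = 1. Collecting the sign flips along the way, the symbol is -1.

-1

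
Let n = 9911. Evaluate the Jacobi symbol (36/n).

Pull out 2^2: since 9911 ≡ 7 (mod 8), (2/9911) = +1, so (2/9911)^2 = +1.
Reciprocity: 9 ≡ 1 and 9911 ≡ 3 (mod 4), so (9/9911) = +(9911/9).
Reduce top mod 9: now compute (2/9).
Pull out 2: since 9 ≡ 1 (mod 8), (2/9) = +1.
Reached (1/9) = 1. Collecting the sign flips along the way, the symbol is +1.

1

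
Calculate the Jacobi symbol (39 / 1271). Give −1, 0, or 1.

Reciprocity: 39 ≡ 3 and 1271 ≡ 3 (mod 4), so (39/1271) = −(1271/39).
Reduce top mod 39: now compute (23/39).
Reciprocity: 23 ≡ 3 and 39 ≡ 3 (mod 4), so (23/39) = −(39/23).
Reduce top mod 23: now compute (16/23).
Pull out 2^4: since 23 ≡ 7 (mod 8), (2/23) = +1, so (2/23)^4 = +1.
Reached (1/23) = 1. Collecting the sign flips along the way, the symbol is +1.

1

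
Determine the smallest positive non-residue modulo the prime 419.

(2/419) = −1, so 2 is the smallest positive non-residue mod 419.

2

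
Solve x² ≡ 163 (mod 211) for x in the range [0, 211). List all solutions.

95, 116

Since 211 ≡ 3 (mod 4), a square root of 163 is 163^((211+1)/4) = 163^53 mod 211.
Repeated squaring: 163^2≡194, 163^4≡78, 163^8≡176, 163^16≡170, 163^32≡204 (mod 211).
163^53 = 163^(32+16+4+1) ≡ 95 (mod 211).
Check: 95² = 9025 ≡ 163 (mod 211). The two roots are 95 and 116.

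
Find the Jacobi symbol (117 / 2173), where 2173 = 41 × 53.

-1

Reciprocity: 117 ≡ 1 and 2173 ≡ 1 (mod 4), so (117/2173) = +(2173/117).
Reduce top mod 117: now compute (67/117).
Reciprocity: 67 ≡ 3 and 117 ≡ 1 (mod 4), so (67/117) = +(117/67).
Reduce top mod 67: now compute (50/67).
Pull out 2: since 67 ≡ 3 (mod 8), (2/67) = -1.
Reciprocity: 25 ≡ 1 and 67 ≡ 3 (mod 4), so (25/67) = +(67/25).
Reduce top mod 25: now compute (17/25).
Reciprocity: 17 ≡ 1 and 25 ≡ 1 (mod 4), so (17/25) = +(25/17).
Reduce top mod 17: now compute (8/17).
Pull out 2^3: since 17 ≡ 1 (mod 8), (2/17) = +1, so (2/17)^3 = +1.
Reached (1/17) = 1. Collecting the sign flips along the way, the symbol is -1.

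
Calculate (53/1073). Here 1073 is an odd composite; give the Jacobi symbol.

Reciprocity: 53 ≡ 1 and 1073 ≡ 1 (mod 4), so (53/1073) = +(1073/53).
Reduce top mod 53: now compute (13/53).
Reciprocity: 13 ≡ 1 and 53 ≡ 1 (mod 4), so (13/53) = +(53/13).
Reduce top mod 13: now compute (1/13).
Reached (1/13) = 1. Collecting the sign flips along the way, the symbol is +1.

1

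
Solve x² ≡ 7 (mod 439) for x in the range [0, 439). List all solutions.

165, 274

Since 439 ≡ 3 (mod 4), a square root of 7 is 7^((439+1)/4) = 7^110 mod 439.
Repeated squaring: 7^2≡49, 7^4≡206, 7^8≡292, 7^16≡98, 7^32≡385, 7^64≡282 (mod 439).
7^110 = 7^(64+32+8+4+2) ≡ 274 (mod 439).
Check: 274² = 75076 ≡ 7 (mod 439). The two roots are 165 and 274.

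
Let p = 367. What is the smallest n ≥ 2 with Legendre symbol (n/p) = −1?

3

(2/367) = +1, so 2 is a residue.
(3/367) = −1, so 3 is the smallest positive non-residue mod 367.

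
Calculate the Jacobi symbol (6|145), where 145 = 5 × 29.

1

Pull out 2: since 145 ≡ 1 (mod 8), (2/145) = +1.
Reciprocity: 3 ≡ 3 and 145 ≡ 1 (mod 4), so (3/145) = +(145/3).
Reduce top mod 3: now compute (1/3).
Reached (1/3) = 1. Collecting the sign flips along the way, the symbol is +1.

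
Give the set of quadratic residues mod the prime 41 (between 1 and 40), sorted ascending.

Square k = 1,…,20 (k and 41−k give the same square):
1²=1, 2²=4, 3²=9, 4²=16, 5²=25, 6²=36, 7²≡8, 8²≡23, 9²≡40, 10²≡18, 11²≡39, 12²≡21, 13²≡5, 14²≡32, 15²≡20, 16²≡10, 17²≡2, 18²≡37, 19²≡33, 20²≡31 (mod 41).
So the quadratic residues mod 41 are {1, 2, 4, 5, 8, 9, 10, 16, 18, 20, 21, 23, 25, 31, 32, 33, 36, 37, 39, 40}.

1,2,4,5,8,9,10,16,18,20,21,23,25,31,32,33,36,37,39,40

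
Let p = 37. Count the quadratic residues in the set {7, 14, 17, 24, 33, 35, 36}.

3

(7/37) = +1 → QR.
(14/37) = -1 → non-residue.
(17/37) = -1 → non-residue.
(24/37) = -1 → non-residue.
(33/37) = +1 → QR.
(35/37) = -1 → non-residue.
(36/37) = +1 → QR.
Total quadratic residues among the 7: 3.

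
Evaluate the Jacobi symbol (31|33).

Reciprocity: 31 ≡ 3 and 33 ≡ 1 (mod 4), so (31/33) = +(33/31).
Reduce top mod 31: now compute (2/31).
Pull out 2: since 31 ≡ 7 (mod 8), (2/31) = +1.
Reached (1/31) = 1. Collecting the sign flips along the way, the symbol is +1.

1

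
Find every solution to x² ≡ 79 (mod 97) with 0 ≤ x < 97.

46, 51

97 ≡ 1 (mod 4), so we find a root by search.
Trying successive values, 46² = 2116 ≡ 79 (mod 97). The other root is 97 − 46 = 51.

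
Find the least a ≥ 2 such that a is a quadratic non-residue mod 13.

(2/13) = −1, so 2 is the smallest positive non-residue mod 13.

2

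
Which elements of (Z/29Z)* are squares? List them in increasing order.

1 4 5 6 7 9 13 16 20 22 23 24 25 28

Square k = 1,…,14 (k and 29−k give the same square):
1²=1, 2²=4, 3²=9, 4²=16, 5²=25, 6²≡7, 7²≡20, 8²≡6, 9²≡23, 10²≡13, 11²≡5, 12²≡28, 13²≡24, 14²≡22 (mod 29).
So the quadratic residues mod 29 are {1, 4, 5, 6, 7, 9, 13, 16, 20, 22, 23, 24, 25, 28}.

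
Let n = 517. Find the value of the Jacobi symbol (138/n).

Pull out 2: since 517 ≡ 5 (mod 8), (2/517) = -1.
Reciprocity: 69 ≡ 1 and 517 ≡ 1 (mod 4), so (69/517) = +(517/69).
Reduce top mod 69: now compute (34/69).
Pull out 2: since 69 ≡ 5 (mod 8), (2/69) = -1.
Reciprocity: 17 ≡ 1 and 69 ≡ 1 (mod 4), so (17/69) = +(69/17).
Reduce top mod 17: now compute (1/17).
Reached (1/17) = 1. Collecting the sign flips along the way, the symbol is +1.

1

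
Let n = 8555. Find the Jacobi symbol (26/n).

Pull out 2: since 8555 ≡ 3 (mod 8), (2/8555) = -1.
Reciprocity: 13 ≡ 1 and 8555 ≡ 3 (mod 4), so (13/8555) = +(8555/13).
Reduce top mod 13: now compute (1/13).
Reached (1/13) = 1. Collecting the sign flips along the way, the symbol is -1.

-1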